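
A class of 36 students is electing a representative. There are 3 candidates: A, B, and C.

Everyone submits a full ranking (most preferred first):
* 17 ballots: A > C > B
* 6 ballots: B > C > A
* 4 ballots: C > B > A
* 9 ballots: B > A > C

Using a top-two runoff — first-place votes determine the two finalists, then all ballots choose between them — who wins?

Round 1 first-place votes: A 17, B 15, C 4. A and B advance.
Runoff: A is ranked above B on 17 ballots, B above A on 19.

B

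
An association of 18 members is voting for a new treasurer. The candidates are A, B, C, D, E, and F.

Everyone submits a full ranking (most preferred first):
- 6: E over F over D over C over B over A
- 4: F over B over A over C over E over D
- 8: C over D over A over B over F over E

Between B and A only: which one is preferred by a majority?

B

B is ranked above A on 10 ballots; A above B on 8.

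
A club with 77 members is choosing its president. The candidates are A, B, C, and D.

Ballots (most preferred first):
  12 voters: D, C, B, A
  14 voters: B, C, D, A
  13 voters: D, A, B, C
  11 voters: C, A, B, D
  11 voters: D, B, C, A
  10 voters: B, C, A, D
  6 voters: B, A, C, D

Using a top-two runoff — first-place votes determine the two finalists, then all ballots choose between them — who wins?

Round 1 first-place votes: A 0, B 30, C 11, D 36. D and B advance.
Runoff: D is ranked above B on 36 ballots, B above D on 41.

B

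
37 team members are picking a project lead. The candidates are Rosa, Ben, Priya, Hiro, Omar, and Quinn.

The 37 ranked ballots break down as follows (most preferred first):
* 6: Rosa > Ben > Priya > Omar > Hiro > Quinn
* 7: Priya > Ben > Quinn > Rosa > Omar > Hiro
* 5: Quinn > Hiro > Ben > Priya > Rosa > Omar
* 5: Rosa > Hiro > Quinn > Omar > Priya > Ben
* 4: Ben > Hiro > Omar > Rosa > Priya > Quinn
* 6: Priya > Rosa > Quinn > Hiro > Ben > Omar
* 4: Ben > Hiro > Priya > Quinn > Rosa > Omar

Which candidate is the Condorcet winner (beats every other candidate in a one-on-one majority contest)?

Ben

Ben vs Rosa: 20–17
Ben vs Priya: 19–18
Ben vs Hiro: 21–16
Ben vs Omar: 32–5
Ben vs Quinn: 21–16
Ben beats every other candidate.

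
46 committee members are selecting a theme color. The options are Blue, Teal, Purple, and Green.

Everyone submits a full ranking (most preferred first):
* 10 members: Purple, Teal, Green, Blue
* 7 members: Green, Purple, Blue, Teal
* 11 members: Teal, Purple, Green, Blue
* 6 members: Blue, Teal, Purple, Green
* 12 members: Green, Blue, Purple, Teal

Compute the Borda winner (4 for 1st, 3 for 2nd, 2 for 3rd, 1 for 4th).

Purple

Blue: 10×1 + 7×2 + 11×1 + 6×4 + 12×3 = 95
Teal: 10×3 + 7×1 + 11×4 + 6×3 + 12×1 = 111
Purple: 10×4 + 7×3 + 11×3 + 6×2 + 12×2 = 130
Green: 10×2 + 7×4 + 11×2 + 6×1 + 12×4 = 124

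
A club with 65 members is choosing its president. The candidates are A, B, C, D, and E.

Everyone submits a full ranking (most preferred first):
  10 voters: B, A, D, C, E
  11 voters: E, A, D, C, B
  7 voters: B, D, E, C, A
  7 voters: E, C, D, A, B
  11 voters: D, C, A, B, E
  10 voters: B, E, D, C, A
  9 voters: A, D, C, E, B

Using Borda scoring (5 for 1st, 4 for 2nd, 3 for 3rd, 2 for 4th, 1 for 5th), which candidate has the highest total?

D

A: 10×4 + 11×4 + 7×1 + 7×2 + 11×3 + 10×1 + 9×5 = 193
B: 10×5 + 11×1 + 7×5 + 7×1 + 11×2 + 10×5 + 9×1 = 184
C: 10×2 + 11×2 + 7×2 + 7×4 + 11×4 + 10×2 + 9×3 = 175
D: 10×3 + 11×3 + 7×4 + 7×3 + 11×5 + 10×3 + 9×4 = 233
E: 10×1 + 11×5 + 7×3 + 7×5 + 11×1 + 10×4 + 9×2 = 190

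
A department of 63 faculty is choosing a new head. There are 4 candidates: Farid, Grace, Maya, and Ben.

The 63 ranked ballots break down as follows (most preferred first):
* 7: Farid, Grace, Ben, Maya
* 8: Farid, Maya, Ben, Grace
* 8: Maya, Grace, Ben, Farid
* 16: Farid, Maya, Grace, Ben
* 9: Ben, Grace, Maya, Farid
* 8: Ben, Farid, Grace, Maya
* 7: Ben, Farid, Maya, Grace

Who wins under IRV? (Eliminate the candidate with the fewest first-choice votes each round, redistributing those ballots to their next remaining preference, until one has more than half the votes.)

Ben

Round 1: Farid 31, Grace 0, Maya 8, Ben 24. Grace eliminated.
Round 2: Farid 31, Maya 8, Ben 24. Maya eliminated.
Round 3: Farid 31, Ben 32. Ben has a majority (≥32).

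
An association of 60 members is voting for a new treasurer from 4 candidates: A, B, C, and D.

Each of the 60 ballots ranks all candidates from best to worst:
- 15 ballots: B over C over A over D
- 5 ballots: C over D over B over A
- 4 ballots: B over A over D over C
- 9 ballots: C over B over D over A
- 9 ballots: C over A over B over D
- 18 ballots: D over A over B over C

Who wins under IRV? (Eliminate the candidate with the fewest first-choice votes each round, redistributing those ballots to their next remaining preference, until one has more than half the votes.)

Round 1: A 0, B 19, C 23, D 18. A eliminated.
Round 2: B 19, C 23, D 18. D eliminated.
Round 3: B 37, C 23. B has a majority (≥31).

B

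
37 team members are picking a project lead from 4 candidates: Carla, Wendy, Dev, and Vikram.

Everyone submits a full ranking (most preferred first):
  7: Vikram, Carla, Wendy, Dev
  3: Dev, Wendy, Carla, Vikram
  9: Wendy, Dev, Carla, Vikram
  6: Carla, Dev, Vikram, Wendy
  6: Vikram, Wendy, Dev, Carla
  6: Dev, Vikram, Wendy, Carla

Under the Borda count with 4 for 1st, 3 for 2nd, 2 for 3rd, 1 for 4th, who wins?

Carla: 7×3 + 3×2 + 9×2 + 6×4 + 6×1 + 6×1 = 81
Wendy: 7×2 + 3×3 + 9×4 + 6×1 + 6×3 + 6×2 = 95
Dev: 7×1 + 3×4 + 9×3 + 6×3 + 6×2 + 6×4 = 100
Vikram: 7×4 + 3×1 + 9×1 + 6×2 + 6×4 + 6×3 = 94

Dev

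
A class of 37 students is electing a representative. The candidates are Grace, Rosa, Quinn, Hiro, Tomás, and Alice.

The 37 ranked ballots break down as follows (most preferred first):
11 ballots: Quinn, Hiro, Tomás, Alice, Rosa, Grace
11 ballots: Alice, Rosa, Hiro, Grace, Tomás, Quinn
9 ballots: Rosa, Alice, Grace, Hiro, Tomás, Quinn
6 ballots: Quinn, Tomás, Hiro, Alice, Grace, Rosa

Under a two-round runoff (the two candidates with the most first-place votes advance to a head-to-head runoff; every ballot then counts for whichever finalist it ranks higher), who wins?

Round 1 first-place votes: Grace 0, Rosa 9, Quinn 17, Hiro 0, Tomás 0, Alice 11. Quinn and Alice advance.
Runoff: Quinn is ranked above Alice on 17 ballots, Alice above Quinn on 20.

Alice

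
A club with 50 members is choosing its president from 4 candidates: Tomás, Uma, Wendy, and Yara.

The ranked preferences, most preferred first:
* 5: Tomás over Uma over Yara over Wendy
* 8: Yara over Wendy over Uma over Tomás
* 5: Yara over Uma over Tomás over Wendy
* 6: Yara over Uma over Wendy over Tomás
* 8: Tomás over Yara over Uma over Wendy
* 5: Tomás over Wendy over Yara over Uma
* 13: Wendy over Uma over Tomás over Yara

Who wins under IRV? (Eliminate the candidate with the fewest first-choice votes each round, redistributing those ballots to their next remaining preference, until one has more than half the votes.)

Round 1: Tomás 18, Uma 0, Wendy 13, Yara 19. Uma eliminated.
Round 2: Tomás 18, Wendy 13, Yara 19. Wendy eliminated.
Round 3: Tomás 31, Yara 19. Tomás has a majority (≥26).

Tomás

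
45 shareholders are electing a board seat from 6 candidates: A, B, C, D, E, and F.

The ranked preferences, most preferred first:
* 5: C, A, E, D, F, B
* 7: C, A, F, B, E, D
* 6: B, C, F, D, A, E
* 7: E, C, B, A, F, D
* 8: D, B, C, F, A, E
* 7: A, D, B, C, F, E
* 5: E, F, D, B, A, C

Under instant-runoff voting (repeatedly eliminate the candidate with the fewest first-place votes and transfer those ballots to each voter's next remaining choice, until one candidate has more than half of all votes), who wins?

C

Round 1: A 7, B 6, C 12, D 8, E 12, F 0. F eliminated.
Round 2: A 7, B 6, C 12, D 8, E 12. B eliminated.
Round 3: A 7, C 18, D 8, E 12. A eliminated.
Round 4: C 18, D 15, E 12. E eliminated.
Round 5: C 25, D 20. C has a majority (≥23).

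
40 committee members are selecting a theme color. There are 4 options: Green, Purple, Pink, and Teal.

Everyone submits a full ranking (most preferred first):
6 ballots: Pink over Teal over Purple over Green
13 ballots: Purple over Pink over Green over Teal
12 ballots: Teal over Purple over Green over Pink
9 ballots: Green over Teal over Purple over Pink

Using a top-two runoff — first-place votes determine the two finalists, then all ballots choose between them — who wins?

Teal

Round 1 first-place votes: Green 9, Purple 13, Pink 6, Teal 12. Purple and Teal advance.
Runoff: Purple is ranked above Teal on 13 ballots, Teal above Purple on 27.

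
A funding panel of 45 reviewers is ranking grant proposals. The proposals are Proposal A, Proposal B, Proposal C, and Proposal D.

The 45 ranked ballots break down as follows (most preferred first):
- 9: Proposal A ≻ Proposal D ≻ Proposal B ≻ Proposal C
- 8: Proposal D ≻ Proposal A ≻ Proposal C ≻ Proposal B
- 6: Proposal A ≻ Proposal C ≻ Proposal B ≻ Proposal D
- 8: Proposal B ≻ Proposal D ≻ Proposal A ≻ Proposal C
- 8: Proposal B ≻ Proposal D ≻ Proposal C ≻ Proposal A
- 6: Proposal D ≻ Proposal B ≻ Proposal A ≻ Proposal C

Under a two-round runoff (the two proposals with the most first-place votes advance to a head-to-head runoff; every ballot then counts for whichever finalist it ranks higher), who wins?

Round 1 first-place votes: Proposal A 15, Proposal B 16, Proposal C 0, Proposal D 14. Proposal B and Proposal A advance.
Runoff: Proposal B is ranked above Proposal A on 22 ballots, Proposal A above Proposal B on 23.

Proposal A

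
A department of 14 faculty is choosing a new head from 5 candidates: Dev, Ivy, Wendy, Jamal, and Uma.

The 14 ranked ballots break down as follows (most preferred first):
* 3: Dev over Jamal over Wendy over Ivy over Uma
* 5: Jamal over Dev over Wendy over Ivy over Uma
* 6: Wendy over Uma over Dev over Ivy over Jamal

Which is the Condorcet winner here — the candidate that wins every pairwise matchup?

Dev

Dev vs Ivy: 14–0
Dev vs Wendy: 8–6
Dev vs Jamal: 9–5
Dev vs Uma: 8–6
Dev beats every other candidate.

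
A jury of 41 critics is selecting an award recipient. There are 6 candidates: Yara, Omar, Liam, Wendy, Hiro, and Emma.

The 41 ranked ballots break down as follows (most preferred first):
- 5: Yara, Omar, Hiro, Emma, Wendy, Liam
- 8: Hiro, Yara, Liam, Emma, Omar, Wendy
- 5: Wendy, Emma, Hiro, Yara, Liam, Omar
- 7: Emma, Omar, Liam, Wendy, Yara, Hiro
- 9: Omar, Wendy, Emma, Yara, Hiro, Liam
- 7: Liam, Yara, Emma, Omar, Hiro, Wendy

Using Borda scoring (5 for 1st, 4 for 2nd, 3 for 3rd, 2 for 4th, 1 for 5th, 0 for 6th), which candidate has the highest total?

Yara: 5×5 + 8×4 + 5×2 + 7×1 + 9×2 + 7×4 = 120
Omar: 5×4 + 8×1 + 5×0 + 7×4 + 9×5 + 7×2 = 115
Liam: 5×0 + 8×3 + 5×1 + 7×3 + 9×0 + 7×5 = 85
Wendy: 5×1 + 8×0 + 5×5 + 7×2 + 9×4 + 7×0 = 80
Hiro: 5×3 + 8×5 + 5×3 + 7×0 + 9×1 + 7×1 = 86
Emma: 5×2 + 8×2 + 5×4 + 7×5 + 9×3 + 7×3 = 129

Emma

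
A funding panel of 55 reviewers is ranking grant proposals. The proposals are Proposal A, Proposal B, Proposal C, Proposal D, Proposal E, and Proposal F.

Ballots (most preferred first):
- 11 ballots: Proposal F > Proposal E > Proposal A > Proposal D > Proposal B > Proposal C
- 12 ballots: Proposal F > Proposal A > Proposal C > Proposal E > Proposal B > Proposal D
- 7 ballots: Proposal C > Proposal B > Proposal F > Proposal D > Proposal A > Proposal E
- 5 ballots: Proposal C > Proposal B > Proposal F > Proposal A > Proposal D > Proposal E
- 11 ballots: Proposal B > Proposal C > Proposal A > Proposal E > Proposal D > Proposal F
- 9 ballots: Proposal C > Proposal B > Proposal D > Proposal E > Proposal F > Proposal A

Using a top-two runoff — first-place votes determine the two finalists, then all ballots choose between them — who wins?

Proposal C

Round 1 first-place votes: Proposal A 0, Proposal B 11, Proposal C 21, Proposal D 0, Proposal E 0, Proposal F 23. Proposal F and Proposal C advance.
Runoff: Proposal F is ranked above Proposal C on 23 ballots, Proposal C above Proposal F on 32.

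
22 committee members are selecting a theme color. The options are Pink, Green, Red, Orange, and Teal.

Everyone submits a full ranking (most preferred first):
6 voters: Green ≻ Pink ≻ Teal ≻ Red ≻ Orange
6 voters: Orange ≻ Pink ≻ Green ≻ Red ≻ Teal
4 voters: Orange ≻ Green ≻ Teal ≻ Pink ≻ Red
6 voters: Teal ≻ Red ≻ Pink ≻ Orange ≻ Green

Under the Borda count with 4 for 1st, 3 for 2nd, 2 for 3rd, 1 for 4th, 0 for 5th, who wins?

Pink

Pink: 6×3 + 6×3 + 4×1 + 6×2 = 52
Green: 6×4 + 6×2 + 4×3 + 6×0 = 48
Red: 6×1 + 6×1 + 4×0 + 6×3 = 30
Orange: 6×0 + 6×4 + 4×4 + 6×1 = 46
Teal: 6×2 + 6×0 + 4×2 + 6×4 = 44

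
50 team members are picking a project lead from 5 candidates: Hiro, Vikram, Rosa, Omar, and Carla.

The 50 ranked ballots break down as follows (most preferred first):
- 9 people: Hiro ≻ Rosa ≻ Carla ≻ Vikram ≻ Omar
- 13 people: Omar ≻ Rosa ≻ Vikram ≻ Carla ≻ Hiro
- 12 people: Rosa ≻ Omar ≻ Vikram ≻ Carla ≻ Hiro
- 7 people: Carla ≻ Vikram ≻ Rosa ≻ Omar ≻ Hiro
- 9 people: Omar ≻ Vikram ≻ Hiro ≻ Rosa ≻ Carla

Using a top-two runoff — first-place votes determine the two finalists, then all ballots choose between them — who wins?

Round 1 first-place votes: Hiro 9, Vikram 0, Rosa 12, Omar 22, Carla 7. Omar and Rosa advance.
Runoff: Omar is ranked above Rosa on 22 ballots, Rosa above Omar on 28.

Rosa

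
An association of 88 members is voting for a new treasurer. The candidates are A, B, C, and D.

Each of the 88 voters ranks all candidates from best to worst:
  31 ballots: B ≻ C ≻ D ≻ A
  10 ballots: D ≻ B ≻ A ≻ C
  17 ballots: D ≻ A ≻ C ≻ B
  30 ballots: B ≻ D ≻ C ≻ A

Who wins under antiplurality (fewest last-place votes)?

D

Last-place votes: A 61, B 17, C 10, D 0.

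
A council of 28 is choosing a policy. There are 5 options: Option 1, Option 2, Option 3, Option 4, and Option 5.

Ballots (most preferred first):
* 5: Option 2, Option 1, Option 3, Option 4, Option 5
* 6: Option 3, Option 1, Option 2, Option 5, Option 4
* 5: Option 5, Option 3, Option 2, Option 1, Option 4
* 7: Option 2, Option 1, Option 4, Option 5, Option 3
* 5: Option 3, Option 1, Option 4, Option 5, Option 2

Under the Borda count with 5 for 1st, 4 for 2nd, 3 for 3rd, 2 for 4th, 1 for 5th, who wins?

Option 1

Option 1: 5×4 + 6×4 + 5×2 + 7×4 + 5×4 = 102
Option 2: 5×5 + 6×3 + 5×3 + 7×5 + 5×1 = 98
Option 3: 5×3 + 6×5 + 5×4 + 7×1 + 5×5 = 97
Option 4: 5×2 + 6×1 + 5×1 + 7×3 + 5×3 = 57
Option 5: 5×1 + 6×2 + 5×5 + 7×2 + 5×2 = 66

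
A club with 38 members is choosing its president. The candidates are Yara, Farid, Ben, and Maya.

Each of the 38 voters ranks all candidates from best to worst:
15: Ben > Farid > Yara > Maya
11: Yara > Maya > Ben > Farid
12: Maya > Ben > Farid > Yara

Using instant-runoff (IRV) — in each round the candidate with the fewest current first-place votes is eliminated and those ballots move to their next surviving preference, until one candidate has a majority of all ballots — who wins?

Round 1: Yara 11, Farid 0, Ben 15, Maya 12. Farid eliminated.
Round 2: Yara 11, Ben 15, Maya 12. Yara eliminated.
Round 3: Ben 15, Maya 23. Maya has a majority (≥20).

Maya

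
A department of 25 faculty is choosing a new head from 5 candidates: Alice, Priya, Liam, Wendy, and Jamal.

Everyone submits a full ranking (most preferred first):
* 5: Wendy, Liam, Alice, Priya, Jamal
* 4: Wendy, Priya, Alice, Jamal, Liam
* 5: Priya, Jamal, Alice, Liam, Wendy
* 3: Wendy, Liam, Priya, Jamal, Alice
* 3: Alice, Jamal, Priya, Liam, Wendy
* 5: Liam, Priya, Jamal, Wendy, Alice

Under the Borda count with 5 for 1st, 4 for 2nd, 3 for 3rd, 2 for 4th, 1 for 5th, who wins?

Priya

Alice: 5×3 + 4×3 + 5×3 + 3×1 + 3×5 + 5×1 = 65
Priya: 5×2 + 4×4 + 5×5 + 3×3 + 3×3 + 5×4 = 89
Liam: 5×4 + 4×1 + 5×2 + 3×4 + 3×2 + 5×5 = 77
Wendy: 5×5 + 4×5 + 5×1 + 3×5 + 3×1 + 5×2 = 78
Jamal: 5×1 + 4×2 + 5×4 + 3×2 + 3×4 + 5×3 = 66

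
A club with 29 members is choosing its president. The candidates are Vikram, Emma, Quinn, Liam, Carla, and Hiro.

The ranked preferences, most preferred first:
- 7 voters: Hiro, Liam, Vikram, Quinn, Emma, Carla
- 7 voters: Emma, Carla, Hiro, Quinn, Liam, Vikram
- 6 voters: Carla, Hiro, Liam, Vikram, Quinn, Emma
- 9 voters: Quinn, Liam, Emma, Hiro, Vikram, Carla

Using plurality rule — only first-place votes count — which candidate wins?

Quinn

First-place votes: Vikram 0, Emma 7, Quinn 9, Liam 0, Carla 6, Hiro 7.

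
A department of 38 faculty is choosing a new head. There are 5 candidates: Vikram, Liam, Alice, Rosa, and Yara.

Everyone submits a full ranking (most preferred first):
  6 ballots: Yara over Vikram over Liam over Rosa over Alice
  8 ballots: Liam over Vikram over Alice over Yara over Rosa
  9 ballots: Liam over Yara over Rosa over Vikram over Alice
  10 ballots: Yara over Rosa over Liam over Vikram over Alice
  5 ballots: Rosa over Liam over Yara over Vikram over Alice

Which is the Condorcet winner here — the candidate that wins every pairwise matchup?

Liam

Liam vs Vikram: 32–6
Liam vs Alice: 38–0
Liam vs Rosa: 23–15
Liam vs Yara: 22–16
Liam beats every other candidate.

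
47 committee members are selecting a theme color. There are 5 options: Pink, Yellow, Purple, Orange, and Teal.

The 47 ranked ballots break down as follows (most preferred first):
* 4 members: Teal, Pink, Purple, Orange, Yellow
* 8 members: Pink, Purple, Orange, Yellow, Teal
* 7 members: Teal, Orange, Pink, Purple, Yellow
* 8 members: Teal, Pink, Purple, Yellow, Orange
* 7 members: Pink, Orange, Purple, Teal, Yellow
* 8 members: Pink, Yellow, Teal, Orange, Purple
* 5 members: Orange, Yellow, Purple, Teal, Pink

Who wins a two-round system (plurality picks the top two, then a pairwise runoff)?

Round 1 first-place votes: Pink 23, Yellow 0, Purple 0, Orange 5, Teal 19. Pink and Teal advance.
Runoff: Pink is ranked above Teal on 23 ballots, Teal above Pink on 24.

Teal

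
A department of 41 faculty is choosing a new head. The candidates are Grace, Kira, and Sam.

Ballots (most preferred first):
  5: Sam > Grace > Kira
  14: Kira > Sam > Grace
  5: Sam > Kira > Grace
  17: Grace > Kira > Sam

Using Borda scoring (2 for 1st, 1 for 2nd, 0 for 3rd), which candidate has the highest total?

Grace: 5×1 + 14×0 + 5×0 + 17×2 = 39
Kira: 5×0 + 14×2 + 5×1 + 17×1 = 50
Sam: 5×2 + 14×1 + 5×2 + 17×0 = 34

Kira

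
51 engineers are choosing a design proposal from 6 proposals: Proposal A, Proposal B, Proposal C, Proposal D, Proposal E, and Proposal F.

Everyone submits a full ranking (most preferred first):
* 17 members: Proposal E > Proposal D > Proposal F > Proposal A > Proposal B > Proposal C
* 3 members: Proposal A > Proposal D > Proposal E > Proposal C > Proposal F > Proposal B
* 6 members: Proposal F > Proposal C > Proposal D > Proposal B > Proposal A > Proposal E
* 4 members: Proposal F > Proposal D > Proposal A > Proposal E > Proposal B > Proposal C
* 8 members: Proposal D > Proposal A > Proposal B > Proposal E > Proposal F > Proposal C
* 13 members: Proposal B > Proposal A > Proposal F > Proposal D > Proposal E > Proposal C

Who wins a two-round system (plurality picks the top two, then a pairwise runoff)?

Proposal B

Round 1 first-place votes: Proposal A 3, Proposal B 13, Proposal C 0, Proposal D 8, Proposal E 17, Proposal F 10. Proposal E and Proposal B advance.
Runoff: Proposal E is ranked above Proposal B on 24 ballots, Proposal B above Proposal E on 27.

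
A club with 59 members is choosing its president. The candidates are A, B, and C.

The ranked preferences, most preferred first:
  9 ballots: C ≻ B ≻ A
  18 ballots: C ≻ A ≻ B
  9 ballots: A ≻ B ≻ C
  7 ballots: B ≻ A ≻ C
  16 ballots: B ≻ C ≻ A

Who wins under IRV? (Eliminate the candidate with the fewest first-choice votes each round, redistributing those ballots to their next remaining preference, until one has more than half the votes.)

Round 1: A 9, B 23, C 27. A eliminated.
Round 2: B 32, C 27. B has a majority (≥30).

B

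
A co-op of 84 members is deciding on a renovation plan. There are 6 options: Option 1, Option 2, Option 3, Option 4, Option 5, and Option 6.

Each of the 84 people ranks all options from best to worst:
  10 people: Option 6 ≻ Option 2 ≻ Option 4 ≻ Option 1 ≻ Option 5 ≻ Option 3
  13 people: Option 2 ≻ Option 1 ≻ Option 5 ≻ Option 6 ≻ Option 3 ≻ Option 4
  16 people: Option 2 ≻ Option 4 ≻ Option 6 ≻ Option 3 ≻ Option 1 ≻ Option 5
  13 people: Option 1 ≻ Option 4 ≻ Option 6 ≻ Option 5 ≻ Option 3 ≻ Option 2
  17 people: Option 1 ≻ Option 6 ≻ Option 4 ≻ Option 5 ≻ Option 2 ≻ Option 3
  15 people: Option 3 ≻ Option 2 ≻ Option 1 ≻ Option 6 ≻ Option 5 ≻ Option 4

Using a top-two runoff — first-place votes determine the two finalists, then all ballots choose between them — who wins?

Option 2

Round 1 first-place votes: Option 1 30, Option 2 29, Option 3 15, Option 4 0, Option 5 0, Option 6 10. Option 1 and Option 2 advance.
Runoff: Option 1 is ranked above Option 2 on 30 ballots, Option 2 above Option 1 on 54.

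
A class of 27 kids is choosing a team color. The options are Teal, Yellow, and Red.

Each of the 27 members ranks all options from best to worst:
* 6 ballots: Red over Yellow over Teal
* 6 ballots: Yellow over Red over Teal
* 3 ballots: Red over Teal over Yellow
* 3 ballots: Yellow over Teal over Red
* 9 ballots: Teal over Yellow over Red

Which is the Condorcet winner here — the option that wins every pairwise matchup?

Yellow

Yellow vs Teal: 15–12
Yellow vs Red: 18–9
Yellow beats every other option.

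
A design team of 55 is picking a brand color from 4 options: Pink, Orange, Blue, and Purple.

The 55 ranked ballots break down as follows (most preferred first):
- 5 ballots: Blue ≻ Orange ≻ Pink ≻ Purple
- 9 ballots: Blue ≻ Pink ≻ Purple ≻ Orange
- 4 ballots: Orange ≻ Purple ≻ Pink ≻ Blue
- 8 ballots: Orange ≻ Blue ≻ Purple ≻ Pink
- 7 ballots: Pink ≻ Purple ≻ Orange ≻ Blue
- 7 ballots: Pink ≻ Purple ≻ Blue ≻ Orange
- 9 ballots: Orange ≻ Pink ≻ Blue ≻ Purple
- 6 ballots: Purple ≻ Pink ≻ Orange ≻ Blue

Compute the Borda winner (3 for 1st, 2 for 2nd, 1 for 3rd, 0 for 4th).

Pink: 5×1 + 9×2 + 4×1 + 8×0 + 7×3 + 7×3 + 9×2 + 6×2 = 99
Orange: 5×2 + 9×0 + 4×3 + 8×3 + 7×1 + 7×0 + 9×3 + 6×1 = 86
Blue: 5×3 + 9×3 + 4×0 + 8×2 + 7×0 + 7×1 + 9×1 + 6×0 = 74
Purple: 5×0 + 9×1 + 4×2 + 8×1 + 7×2 + 7×2 + 9×0 + 6×3 = 71

Pink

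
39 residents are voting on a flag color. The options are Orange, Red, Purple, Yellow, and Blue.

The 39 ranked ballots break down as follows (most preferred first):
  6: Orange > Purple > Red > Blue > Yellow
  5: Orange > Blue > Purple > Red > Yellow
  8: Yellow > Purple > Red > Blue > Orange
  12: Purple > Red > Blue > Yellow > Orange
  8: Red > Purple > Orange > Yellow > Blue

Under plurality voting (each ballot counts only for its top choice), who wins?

First-place votes: Orange 11, Red 8, Purple 12, Yellow 8, Blue 0.

Purple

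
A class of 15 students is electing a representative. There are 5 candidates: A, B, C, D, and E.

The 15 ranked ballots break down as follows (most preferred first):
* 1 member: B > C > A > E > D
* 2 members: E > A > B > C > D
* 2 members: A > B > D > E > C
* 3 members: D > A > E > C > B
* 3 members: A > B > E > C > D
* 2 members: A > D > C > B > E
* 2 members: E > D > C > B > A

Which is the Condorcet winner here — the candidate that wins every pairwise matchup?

A vs B: 12–3
A vs C: 12–3
A vs D: 10–5
A vs E: 11–4
A beats every other candidate.

A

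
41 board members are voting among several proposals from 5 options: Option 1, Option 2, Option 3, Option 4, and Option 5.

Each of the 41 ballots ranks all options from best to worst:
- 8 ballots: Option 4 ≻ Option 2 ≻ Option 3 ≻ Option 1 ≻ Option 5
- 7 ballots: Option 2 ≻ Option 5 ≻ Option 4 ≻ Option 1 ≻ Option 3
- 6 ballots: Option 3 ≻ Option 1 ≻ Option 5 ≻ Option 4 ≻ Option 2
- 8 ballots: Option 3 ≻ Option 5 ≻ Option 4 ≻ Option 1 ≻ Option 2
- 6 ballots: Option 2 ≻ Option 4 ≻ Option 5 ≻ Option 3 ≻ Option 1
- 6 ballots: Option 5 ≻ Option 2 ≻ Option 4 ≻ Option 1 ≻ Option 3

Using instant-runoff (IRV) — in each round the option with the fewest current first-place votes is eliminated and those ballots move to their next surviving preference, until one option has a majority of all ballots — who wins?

Round 1: Option 1 0, Option 2 13, Option 3 14, Option 4 8, Option 5 6. Option 1 eliminated.
Round 2: Option 2 13, Option 3 14, Option 4 8, Option 5 6. Option 5 eliminated.
Round 3: Option 2 19, Option 3 14, Option 4 8. Option 4 eliminated.
Round 4: Option 2 27, Option 3 14. Option 2 has a majority (≥21).

Option 2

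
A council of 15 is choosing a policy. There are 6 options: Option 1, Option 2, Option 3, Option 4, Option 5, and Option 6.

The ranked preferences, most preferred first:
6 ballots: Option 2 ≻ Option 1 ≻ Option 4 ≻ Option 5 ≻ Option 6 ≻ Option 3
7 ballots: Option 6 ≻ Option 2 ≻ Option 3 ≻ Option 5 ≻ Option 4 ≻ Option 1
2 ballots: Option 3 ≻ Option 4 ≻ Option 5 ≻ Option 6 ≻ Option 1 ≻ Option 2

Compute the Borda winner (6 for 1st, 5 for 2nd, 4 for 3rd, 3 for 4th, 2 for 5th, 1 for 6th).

Option 2

Option 1: 6×5 + 7×1 + 2×2 = 41
Option 2: 6×6 + 7×5 + 2×1 = 73
Option 3: 6×1 + 7×4 + 2×6 = 46
Option 4: 6×4 + 7×2 + 2×5 = 48
Option 5: 6×3 + 7×3 + 2×4 = 47
Option 6: 6×2 + 7×6 + 2×3 = 60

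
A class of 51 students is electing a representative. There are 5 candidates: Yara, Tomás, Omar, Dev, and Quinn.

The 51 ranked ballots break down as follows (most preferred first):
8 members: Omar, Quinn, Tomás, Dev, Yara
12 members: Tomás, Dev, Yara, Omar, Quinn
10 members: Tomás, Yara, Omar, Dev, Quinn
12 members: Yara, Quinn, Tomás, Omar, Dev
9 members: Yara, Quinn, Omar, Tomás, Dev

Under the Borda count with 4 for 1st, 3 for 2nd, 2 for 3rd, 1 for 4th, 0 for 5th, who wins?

Yara: 8×0 + 12×2 + 10×3 + 12×4 + 9×4 = 138
Tomás: 8×2 + 12×4 + 10×4 + 12×2 + 9×1 = 137
Omar: 8×4 + 12×1 + 10×2 + 12×1 + 9×2 = 94
Dev: 8×1 + 12×3 + 10×1 + 12×0 + 9×0 = 54
Quinn: 8×3 + 12×0 + 10×0 + 12×3 + 9×3 = 87

Yara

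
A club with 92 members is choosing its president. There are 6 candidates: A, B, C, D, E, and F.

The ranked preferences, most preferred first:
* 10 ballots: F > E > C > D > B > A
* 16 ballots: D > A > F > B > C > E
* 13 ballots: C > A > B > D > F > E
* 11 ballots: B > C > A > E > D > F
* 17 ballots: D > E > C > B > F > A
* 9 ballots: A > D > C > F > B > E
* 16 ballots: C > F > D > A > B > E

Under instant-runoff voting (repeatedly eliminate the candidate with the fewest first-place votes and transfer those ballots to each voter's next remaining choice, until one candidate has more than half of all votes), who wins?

C

Round 1: A 9, B 11, C 29, D 33, E 0, F 10. E eliminated.
Round 2: A 9, B 11, C 29, D 33, F 10. A eliminated.
Round 3: B 11, C 29, D 42, F 10. F eliminated.
Round 4: B 11, C 39, D 42. B eliminated.
Round 5: C 50, D 42. C has a majority (≥47).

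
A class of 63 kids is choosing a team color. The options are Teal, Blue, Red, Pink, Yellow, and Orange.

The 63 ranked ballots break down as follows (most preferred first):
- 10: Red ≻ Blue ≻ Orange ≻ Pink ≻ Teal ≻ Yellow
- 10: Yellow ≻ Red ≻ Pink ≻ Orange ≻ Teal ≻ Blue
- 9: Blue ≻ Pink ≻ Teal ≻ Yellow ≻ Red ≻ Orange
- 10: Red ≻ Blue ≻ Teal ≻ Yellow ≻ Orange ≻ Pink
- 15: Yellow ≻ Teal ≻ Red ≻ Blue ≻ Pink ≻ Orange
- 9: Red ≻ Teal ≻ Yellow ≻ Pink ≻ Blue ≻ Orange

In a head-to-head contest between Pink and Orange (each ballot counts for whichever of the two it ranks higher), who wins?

Pink

Pink is ranked above Orange on 43 ballots; Orange above Pink on 20.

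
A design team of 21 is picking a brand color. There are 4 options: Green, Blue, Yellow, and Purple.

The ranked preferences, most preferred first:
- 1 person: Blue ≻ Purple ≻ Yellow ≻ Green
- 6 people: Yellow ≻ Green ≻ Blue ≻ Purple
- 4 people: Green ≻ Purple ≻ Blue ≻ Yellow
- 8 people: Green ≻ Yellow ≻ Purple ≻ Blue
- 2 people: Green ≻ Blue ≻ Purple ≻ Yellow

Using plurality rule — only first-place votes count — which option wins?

First-place votes: Green 14, Blue 1, Yellow 6, Purple 0.

Green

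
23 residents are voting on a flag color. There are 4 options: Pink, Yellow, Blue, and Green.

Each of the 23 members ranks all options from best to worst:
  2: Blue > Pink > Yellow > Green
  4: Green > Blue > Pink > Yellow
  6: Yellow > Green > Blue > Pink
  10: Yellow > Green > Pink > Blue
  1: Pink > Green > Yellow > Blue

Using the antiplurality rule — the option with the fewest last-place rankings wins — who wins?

Last-place votes: Pink 6, Yellow 4, Blue 11, Green 2.

Green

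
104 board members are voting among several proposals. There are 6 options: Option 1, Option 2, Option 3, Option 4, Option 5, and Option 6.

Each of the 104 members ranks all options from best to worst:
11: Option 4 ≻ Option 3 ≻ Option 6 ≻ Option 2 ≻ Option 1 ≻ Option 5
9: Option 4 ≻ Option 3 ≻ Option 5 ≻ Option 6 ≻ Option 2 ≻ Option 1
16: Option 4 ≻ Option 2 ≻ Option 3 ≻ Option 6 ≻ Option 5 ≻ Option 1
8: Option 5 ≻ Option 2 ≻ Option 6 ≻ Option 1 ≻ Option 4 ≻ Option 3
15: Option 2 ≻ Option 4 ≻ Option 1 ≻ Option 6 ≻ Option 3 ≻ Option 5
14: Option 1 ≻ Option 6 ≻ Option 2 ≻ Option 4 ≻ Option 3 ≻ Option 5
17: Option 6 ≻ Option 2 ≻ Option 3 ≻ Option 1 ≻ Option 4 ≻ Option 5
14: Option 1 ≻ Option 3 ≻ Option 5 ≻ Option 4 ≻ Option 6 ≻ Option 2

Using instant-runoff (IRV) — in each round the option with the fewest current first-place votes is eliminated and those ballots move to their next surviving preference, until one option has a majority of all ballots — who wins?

Option 2

Round 1: Option 1 28, Option 2 15, Option 3 0, Option 4 36, Option 5 8, Option 6 17. Option 3 eliminated.
Round 2: Option 1 28, Option 2 15, Option 4 36, Option 5 8, Option 6 17. Option 5 eliminated.
Round 3: Option 1 28, Option 2 23, Option 4 36, Option 6 17. Option 6 eliminated.
Round 4: Option 1 28, Option 2 40, Option 4 36. Option 1 eliminated.
Round 5: Option 2 54, Option 4 50. Option 2 has a majority (≥53).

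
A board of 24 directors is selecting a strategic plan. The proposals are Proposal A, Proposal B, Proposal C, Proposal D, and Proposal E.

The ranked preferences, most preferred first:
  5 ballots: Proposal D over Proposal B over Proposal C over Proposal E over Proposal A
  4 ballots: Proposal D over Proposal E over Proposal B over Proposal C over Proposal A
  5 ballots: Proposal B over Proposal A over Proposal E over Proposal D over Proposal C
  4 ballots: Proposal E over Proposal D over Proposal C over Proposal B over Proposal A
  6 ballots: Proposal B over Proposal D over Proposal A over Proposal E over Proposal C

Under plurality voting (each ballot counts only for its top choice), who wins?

Proposal B

First-place votes: Proposal A 0, Proposal B 11, Proposal C 0, Proposal D 9, Proposal E 4.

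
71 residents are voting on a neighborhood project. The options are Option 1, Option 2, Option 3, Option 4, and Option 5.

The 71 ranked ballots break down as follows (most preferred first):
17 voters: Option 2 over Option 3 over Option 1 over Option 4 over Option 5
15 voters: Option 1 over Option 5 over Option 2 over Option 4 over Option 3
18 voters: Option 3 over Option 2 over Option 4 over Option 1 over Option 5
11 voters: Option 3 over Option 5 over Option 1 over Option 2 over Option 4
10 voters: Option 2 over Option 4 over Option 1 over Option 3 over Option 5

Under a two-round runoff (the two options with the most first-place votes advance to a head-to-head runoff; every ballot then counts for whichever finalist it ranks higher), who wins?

Round 1 first-place votes: Option 1 15, Option 2 27, Option 3 29, Option 4 0, Option 5 0. Option 3 and Option 2 advance.
Runoff: Option 3 is ranked above Option 2 on 29 ballots, Option 2 above Option 3 on 42.

Option 2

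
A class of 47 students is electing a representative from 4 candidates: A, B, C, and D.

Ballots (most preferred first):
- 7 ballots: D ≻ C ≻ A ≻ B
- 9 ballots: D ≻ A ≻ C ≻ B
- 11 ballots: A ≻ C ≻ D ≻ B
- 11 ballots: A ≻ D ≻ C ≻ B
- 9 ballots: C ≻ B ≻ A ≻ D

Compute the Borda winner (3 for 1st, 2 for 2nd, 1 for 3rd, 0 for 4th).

A: 7×1 + 9×2 + 11×3 + 11×3 + 9×1 = 100
B: 7×0 + 9×0 + 11×0 + 11×0 + 9×2 = 18
C: 7×2 + 9×1 + 11×2 + 11×1 + 9×3 = 83
D: 7×3 + 9×3 + 11×1 + 11×2 + 9×0 = 81

A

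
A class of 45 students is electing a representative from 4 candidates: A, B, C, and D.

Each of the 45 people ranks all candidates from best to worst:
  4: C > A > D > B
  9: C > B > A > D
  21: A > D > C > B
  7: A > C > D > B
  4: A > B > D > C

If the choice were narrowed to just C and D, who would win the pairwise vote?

D

C is ranked above D on 20 ballots; D above C on 25.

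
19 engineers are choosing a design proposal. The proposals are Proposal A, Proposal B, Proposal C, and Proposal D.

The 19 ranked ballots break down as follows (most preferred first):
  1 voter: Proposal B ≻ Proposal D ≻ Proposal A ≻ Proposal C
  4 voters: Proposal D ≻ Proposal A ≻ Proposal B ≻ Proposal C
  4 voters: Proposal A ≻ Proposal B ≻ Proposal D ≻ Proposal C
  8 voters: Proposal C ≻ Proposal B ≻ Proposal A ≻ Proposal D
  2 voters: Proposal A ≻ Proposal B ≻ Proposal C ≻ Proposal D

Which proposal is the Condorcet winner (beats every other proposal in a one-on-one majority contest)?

Proposal A vs Proposal B: 10–9
Proposal A vs Proposal C: 11–8
Proposal A vs Proposal D: 14–5
Proposal A beats every other proposal.

Proposal A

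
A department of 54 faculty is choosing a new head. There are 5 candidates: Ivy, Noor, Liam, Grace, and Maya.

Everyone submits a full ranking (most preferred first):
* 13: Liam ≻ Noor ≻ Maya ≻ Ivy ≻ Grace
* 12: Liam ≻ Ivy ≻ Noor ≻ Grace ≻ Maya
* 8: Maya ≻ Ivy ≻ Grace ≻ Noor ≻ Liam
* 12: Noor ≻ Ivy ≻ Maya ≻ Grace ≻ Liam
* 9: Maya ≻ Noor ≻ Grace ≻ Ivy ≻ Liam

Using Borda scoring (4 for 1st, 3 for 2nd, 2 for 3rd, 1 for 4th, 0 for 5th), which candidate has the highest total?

Ivy: 13×1 + 12×3 + 8×3 + 12×3 + 9×1 = 118
Noor: 13×3 + 12×2 + 8×1 + 12×4 + 9×3 = 146
Liam: 13×4 + 12×4 + 8×0 + 12×0 + 9×0 = 100
Grace: 13×0 + 12×1 + 8×2 + 12×1 + 9×2 = 58
Maya: 13×2 + 12×0 + 8×4 + 12×2 + 9×4 = 118

Noor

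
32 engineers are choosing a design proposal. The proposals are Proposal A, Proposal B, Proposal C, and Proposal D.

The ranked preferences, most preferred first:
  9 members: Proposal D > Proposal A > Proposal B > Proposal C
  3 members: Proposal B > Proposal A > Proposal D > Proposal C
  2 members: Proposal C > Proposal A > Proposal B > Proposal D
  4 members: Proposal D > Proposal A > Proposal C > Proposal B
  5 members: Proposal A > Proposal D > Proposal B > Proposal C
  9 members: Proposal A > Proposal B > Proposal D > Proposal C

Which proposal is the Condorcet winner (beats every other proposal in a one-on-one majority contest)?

Proposal A vs Proposal B: 29–3
Proposal A vs Proposal C: 30–2
Proposal A vs Proposal D: 19–13
Proposal A beats every other proposal.

Proposal A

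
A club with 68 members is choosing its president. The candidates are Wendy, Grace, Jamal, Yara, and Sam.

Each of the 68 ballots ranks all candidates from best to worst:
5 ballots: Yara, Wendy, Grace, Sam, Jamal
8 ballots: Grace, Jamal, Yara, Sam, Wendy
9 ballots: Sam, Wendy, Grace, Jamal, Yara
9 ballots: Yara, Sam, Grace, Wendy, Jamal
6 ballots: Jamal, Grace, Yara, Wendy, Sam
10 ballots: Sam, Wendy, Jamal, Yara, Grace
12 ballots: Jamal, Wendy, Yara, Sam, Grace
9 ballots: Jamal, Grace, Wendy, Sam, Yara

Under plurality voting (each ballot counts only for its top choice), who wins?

First-place votes: Wendy 0, Grace 8, Jamal 27, Yara 14, Sam 19.

Jamal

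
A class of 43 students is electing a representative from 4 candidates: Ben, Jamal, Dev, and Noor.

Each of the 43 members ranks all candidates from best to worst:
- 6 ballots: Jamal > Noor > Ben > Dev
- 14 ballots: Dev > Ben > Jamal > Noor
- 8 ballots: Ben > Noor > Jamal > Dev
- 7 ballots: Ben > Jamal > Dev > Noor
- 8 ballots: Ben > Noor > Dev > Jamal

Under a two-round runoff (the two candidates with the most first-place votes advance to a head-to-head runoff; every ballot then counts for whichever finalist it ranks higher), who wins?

Ben

Round 1 first-place votes: Ben 23, Jamal 6, Dev 14, Noor 0. Ben and Dev advance.
Runoff: Ben is ranked above Dev on 29 ballots, Dev above Ben on 14.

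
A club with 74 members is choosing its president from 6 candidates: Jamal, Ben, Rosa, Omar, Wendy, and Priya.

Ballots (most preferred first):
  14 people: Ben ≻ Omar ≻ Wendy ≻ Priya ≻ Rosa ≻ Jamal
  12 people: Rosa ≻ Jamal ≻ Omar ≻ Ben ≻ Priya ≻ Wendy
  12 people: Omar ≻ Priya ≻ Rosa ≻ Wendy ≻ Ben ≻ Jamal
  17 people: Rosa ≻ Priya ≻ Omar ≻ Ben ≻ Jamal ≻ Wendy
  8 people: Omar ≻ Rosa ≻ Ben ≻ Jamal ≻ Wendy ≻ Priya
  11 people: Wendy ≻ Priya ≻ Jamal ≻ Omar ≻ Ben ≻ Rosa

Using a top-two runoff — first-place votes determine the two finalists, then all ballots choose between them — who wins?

Omar

Round 1 first-place votes: Jamal 0, Ben 14, Rosa 29, Omar 20, Wendy 11, Priya 0. Rosa and Omar advance.
Runoff: Rosa is ranked above Omar on 29 ballots, Omar above Rosa on 45.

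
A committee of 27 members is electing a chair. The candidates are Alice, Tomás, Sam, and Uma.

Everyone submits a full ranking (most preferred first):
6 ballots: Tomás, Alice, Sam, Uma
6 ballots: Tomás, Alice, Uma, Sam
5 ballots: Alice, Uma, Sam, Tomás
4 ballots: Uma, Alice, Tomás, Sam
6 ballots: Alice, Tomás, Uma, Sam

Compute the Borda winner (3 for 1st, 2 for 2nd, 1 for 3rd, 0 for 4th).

Alice: 6×2 + 6×2 + 5×3 + 4×2 + 6×3 = 65
Tomás: 6×3 + 6×3 + 5×0 + 4×1 + 6×2 = 52
Sam: 6×1 + 6×0 + 5×1 + 4×0 + 6×0 = 11
Uma: 6×0 + 6×1 + 5×2 + 4×3 + 6×1 = 34

Alice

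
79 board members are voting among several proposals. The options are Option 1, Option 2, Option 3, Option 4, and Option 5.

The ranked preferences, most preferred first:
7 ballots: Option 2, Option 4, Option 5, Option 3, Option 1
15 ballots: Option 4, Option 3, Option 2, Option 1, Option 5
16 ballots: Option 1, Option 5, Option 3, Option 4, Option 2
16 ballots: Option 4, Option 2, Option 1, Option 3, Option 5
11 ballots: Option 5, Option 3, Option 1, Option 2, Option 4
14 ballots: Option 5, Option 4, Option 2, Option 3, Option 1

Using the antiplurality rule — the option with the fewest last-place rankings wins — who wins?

Last-place votes: Option 1 21, Option 2 16, Option 3 0, Option 4 11, Option 5 31.

Option 3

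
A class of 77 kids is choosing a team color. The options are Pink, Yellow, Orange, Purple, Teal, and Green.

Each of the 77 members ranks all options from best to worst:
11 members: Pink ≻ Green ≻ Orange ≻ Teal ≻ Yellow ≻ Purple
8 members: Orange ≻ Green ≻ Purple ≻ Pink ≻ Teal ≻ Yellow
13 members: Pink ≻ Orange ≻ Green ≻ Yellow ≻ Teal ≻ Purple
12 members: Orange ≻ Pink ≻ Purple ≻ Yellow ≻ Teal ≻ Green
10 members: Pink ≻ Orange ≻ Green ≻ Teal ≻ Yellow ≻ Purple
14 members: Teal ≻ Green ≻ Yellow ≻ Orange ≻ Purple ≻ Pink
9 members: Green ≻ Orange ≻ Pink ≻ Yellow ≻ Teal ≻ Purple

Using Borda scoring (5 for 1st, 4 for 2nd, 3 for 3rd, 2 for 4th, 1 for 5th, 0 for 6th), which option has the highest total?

Orange

Pink: 11×5 + 8×2 + 13×5 + 12×4 + 10×5 + 14×0 + 9×3 = 261
Yellow: 11×1 + 8×0 + 13×2 + 12×2 + 10×1 + 14×3 + 9×2 = 131
Orange: 11×3 + 8×5 + 13×4 + 12×5 + 10×4 + 14×2 + 9×4 = 289
Purple: 11×0 + 8×3 + 13×0 + 12×3 + 10×0 + 14×1 + 9×0 = 74
Teal: 11×2 + 8×1 + 13×1 + 12×1 + 10×2 + 14×5 + 9×1 = 154
Green: 11×4 + 8×4 + 13×3 + 12×0 + 10×3 + 14×4 + 9×5 = 246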